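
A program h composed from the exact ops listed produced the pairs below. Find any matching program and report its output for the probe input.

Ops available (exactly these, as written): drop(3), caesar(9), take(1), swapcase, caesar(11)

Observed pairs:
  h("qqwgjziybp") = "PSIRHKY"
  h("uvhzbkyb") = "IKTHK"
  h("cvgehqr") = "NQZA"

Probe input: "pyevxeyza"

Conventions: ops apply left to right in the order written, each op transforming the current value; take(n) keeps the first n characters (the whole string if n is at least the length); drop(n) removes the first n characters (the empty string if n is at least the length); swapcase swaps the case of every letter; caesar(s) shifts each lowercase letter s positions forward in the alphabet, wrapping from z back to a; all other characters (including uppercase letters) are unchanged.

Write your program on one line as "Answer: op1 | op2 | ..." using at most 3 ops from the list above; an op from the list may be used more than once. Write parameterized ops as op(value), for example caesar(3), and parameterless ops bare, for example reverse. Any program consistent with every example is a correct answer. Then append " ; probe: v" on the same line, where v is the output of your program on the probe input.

drop(3) | caesar(9) | swapcase ; probe: "EGNHIJ"

Check, running the answer program on each example:
  "qqwgjziybp" -> "gjziybp" -> "psirhky" -> "PSIRHKY"
  "uvhzbkyb" -> "zbkyb" -> "ikthk" -> "IKTHK"
  "cvgehqr" -> "ehqr" -> "nqza" -> "NQZA"
  probe: "pyevxeyza" -> "vxeyza" -> "egnhij" -> "EGNHIJ"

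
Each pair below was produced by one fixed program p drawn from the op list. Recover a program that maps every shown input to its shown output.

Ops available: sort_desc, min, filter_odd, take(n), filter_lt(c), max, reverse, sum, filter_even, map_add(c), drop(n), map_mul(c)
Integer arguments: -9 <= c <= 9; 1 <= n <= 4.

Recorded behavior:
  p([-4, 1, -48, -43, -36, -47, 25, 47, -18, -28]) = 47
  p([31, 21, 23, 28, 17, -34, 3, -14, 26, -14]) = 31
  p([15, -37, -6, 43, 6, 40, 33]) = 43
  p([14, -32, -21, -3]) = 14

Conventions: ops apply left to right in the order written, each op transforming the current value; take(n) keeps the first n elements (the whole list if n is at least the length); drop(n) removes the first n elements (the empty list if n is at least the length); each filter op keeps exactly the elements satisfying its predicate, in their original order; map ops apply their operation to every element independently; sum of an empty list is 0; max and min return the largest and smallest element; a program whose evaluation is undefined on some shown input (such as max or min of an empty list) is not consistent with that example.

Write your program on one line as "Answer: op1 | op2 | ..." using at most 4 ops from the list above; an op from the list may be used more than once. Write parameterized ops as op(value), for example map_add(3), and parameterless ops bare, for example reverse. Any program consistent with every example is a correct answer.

sort_desc | take(1) | sum

Check, running the answer program on each example:
  [-4, 1, -48, -43, -36, -47, 25, 47, -18, -28] -> [47, 25, 1, -4, -18, -28, -36, -43, -47, -48] -> [47] -> 47
  [31, 21, 23, 28, 17, -34, 3, -14, 26, -14] -> [31, 28, 26, 23, 21, 17, 3, -14, -14, -34] -> [31] -> 31
  [15, -37, -6, 43, 6, 40, 33] -> [43, 40, 33, 15, 6, -6, -37] -> [43] -> 43
  [14, -32, -21, -3] -> [14, -3, -21, -32] -> [14] -> 14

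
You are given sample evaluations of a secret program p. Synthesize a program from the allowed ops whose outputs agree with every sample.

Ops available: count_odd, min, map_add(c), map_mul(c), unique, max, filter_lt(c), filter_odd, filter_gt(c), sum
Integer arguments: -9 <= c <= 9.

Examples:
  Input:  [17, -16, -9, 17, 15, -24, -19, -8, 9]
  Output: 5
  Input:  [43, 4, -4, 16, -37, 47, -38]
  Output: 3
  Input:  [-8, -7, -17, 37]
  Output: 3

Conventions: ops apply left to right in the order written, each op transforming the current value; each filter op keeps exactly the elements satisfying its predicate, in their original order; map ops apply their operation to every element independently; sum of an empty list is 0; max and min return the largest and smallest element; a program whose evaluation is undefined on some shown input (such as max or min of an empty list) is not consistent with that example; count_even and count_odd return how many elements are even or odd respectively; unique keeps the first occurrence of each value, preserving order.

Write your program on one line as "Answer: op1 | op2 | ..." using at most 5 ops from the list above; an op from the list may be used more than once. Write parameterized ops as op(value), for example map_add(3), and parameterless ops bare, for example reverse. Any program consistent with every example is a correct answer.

unique | filter_odd | map_add(-4) | count_odd

Check, running the answer program on each example:
  [17, -16, -9, 17, 15, -24, -19, -8, 9] -> [17, -16, -9, 15, -24, -19, -8, 9] -> [17, -9, 15, -19, 9] -> [13, -13, 11, -23, 5] -> 5
  [43, 4, -4, 16, -37, 47, -38] -> [43, 4, -4, 16, -37, 47, -38] -> [43, -37, 47] -> [39, -41, 43] -> 3
  [-8, -7, -17, 37] -> [-8, -7, -17, 37] -> [-7, -17, 37] -> [-11, -21, 33] -> 3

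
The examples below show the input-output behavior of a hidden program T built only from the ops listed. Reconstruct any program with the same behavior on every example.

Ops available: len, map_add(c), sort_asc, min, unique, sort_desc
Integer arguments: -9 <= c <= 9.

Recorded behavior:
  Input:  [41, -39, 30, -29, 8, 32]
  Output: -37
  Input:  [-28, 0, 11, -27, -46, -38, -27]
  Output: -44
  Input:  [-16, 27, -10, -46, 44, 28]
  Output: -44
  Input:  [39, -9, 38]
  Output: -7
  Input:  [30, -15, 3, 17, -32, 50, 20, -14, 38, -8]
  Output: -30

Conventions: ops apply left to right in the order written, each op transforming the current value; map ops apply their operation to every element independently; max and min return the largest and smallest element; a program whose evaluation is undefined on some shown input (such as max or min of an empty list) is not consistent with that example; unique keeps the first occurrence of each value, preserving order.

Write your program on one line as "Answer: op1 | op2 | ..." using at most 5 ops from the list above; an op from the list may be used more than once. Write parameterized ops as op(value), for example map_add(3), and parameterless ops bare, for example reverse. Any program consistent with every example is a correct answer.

map_add(2) | unique | sort_desc | min

Check, running the answer program on each example:
  [41, -39, 30, -29, 8, 32] -> [43, -37, 32, -27, 10, 34] -> [43, -37, 32, -27, 10, 34] -> [43, 34, 32, 10, -27, -37] -> -37
  [-28, 0, 11, -27, -46, -38, -27] -> [-26, 2, 13, -25, -44, -36, -25] -> [-26, 2, 13, -25, -44, -36] -> [13, 2, -25, -26, -36, -44] -> -44
  [-16, 27, -10, -46, 44, 28] -> [-14, 29, -8, -44, 46, 30] -> [-14, 29, -8, -44, 46, 30] -> [46, 30, 29, -8, -14, -44] -> -44
  [39, -9, 38] -> [41, -7, 40] -> [41, -7, 40] -> [41, 40, -7] -> -7
  [30, -15, 3, 17, -32, 50, 20, -14, 38, -8] -> [32, -13, 5, 19, -30, 52, 22, -12, 40, -6] -> [32, -13, 5, 19, -30, 52, 22, -12, 40, -6] -> [52, 40, 32, 22, 19, 5, -6, -12, -13, -30] -> -30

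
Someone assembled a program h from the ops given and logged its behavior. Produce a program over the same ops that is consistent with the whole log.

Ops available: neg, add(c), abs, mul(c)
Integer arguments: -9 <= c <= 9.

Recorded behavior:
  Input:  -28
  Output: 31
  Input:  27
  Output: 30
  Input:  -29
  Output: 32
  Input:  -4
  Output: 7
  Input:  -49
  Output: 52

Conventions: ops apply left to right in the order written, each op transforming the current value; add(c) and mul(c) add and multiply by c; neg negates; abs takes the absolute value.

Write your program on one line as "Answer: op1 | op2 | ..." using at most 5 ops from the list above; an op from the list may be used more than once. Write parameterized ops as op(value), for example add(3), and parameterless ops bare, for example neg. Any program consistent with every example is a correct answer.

abs | add(8) | add(-9) | add(4)

Check, running the answer program on each example:
  -28 -> 28 -> 36 -> 27 -> 31
  27 -> 27 -> 35 -> 26 -> 30
  -29 -> 29 -> 37 -> 28 -> 32
  -4 -> 4 -> 12 -> 3 -> 7
  -49 -> 49 -> 57 -> 48 -> 52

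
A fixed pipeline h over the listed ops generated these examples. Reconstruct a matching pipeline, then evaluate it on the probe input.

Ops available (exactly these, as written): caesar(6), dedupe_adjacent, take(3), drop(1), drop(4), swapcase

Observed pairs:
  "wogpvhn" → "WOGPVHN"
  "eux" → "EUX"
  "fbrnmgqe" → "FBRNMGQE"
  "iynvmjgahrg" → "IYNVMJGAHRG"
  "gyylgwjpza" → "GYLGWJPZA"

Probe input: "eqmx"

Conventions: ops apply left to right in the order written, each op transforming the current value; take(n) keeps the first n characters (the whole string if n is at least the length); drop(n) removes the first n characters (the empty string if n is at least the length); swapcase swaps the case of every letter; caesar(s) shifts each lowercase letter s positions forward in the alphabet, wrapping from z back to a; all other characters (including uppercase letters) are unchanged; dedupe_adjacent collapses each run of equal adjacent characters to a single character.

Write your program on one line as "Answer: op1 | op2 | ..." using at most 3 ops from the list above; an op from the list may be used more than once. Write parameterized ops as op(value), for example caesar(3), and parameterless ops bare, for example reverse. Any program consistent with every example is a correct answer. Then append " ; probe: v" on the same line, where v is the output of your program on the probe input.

swapcase | dedupe_adjacent ; probe: "EQMX"

Check, running the answer program on each example:
  "wogpvhn" -> "WOGPVHN" -> "WOGPVHN"
  "eux" -> "EUX" -> "EUX"
  "fbrnmgqe" -> "FBRNMGQE" -> "FBRNMGQE"
  "iynvmjgahrg" -> "IYNVMJGAHRG" -> "IYNVMJGAHRG"
  "gyylgwjpza" -> "GYYLGWJPZA" -> "GYLGWJPZA"
  probe: "eqmx" -> "EQMX" -> "EQMX"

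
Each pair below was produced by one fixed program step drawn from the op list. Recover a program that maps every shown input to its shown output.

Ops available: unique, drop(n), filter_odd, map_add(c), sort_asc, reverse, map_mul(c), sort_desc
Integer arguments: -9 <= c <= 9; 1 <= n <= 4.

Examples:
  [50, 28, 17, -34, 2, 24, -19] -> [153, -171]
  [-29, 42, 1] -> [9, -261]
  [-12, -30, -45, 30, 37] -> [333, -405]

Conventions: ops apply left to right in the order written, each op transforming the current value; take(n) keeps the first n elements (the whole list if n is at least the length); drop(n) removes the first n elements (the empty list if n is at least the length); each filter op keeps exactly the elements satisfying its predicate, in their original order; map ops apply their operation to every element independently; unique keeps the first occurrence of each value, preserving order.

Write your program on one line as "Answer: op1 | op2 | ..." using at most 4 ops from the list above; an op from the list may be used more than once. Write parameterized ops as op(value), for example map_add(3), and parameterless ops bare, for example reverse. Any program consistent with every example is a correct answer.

sort_asc | filter_odd | reverse | map_mul(9)

Check, running the answer program on each example:
  [50, 28, 17, -34, 2, 24, -19] -> [-34, -19, 2, 17, 24, 28, 50] -> [-19, 17] -> [17, -19] -> [153, -171]
  [-29, 42, 1] -> [-29, 1, 42] -> [-29, 1] -> [1, -29] -> [9, -261]
  [-12, -30, -45, 30, 37] -> [-45, -30, -12, 30, 37] -> [-45, 37] -> [37, -45] -> [333, -405]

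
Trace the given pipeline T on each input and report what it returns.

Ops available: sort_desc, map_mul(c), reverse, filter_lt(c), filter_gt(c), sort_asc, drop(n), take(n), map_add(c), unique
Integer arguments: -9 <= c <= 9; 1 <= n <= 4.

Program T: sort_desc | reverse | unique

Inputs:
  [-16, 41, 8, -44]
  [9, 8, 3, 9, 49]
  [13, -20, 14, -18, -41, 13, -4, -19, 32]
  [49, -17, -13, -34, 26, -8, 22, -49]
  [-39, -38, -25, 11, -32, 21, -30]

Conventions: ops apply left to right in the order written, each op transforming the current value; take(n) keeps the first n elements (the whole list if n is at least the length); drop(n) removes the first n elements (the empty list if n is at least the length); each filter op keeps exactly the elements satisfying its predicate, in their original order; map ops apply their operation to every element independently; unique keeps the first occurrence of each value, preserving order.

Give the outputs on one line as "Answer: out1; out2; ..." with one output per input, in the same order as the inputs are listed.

Execution, op by op:
  [-16, 41, 8, -44] -> [41, 8, -16, -44] -> [-44, -16, 8, 41] -> [-44, -16, 8, 41]
  [9, 8, 3, 9, 49] -> [49, 9, 9, 8, 3] -> [3, 8, 9, 9, 49] -> [3, 8, 9, 49]
  [13, -20, 14, -18, -41, 13, -4, -19, 32] -> [32, 14, 13, 13, -4, -18, -19, -20, -41] -> [-41, -20, -19, -18, -4, 13, 13, 14, 32] -> [-41, -20, -19, -18, -4, 13, 14, 32]
  [49, -17, -13, -34, 26, -8, 22, -49] -> [49, 26, 22, -8, -13, -17, -34, -49] -> [-49, -34, -17, -13, -8, 22, 26, 49] -> [-49, -34, -17, -13, -8, 22, 26, 49]
  [-39, -38, -25, 11, -32, 21, -30] -> [21, 11, -25, -30, -32, -38, -39] -> [-39, -38, -32, -30, -25, 11, 21] -> [-39, -38, -32, -30, -25, 11, 21]

[-44, -16, 8, 41]; [3, 8, 9, 49]; [-41, -20, -19, -18, -4, 13, 14, 32]; [-49, -34, -17, -13, -8, 22, 26, 49]; [-39, -38, -32, -30, -25, 11, 21]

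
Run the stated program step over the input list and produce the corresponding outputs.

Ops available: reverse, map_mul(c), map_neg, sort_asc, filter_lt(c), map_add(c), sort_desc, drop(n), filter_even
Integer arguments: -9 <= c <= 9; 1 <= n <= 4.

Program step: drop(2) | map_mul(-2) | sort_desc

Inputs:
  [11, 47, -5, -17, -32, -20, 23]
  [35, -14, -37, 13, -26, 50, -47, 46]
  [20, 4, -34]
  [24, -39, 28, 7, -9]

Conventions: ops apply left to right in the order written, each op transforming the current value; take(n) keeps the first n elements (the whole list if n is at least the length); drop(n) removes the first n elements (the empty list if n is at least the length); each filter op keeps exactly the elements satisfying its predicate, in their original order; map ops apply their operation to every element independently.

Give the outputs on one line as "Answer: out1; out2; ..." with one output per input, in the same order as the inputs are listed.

[64, 40, 34, 10, -46]; [94, 74, 52, -26, -92, -100]; [68]; [18, -14, -56]

Execution, op by op:
  [11, 47, -5, -17, -32, -20, 23] -> [-5, -17, -32, -20, 23] -> [10, 34, 64, 40, -46] -> [64, 40, 34, 10, -46]
  [35, -14, -37, 13, -26, 50, -47, 46] -> [-37, 13, -26, 50, -47, 46] -> [74, -26, 52, -100, 94, -92] -> [94, 74, 52, -26, -92, -100]
  [20, 4, -34] -> [-34] -> [68] -> [68]
  [24, -39, 28, 7, -9] -> [28, 7, -9] -> [-56, -14, 18] -> [18, -14, -56]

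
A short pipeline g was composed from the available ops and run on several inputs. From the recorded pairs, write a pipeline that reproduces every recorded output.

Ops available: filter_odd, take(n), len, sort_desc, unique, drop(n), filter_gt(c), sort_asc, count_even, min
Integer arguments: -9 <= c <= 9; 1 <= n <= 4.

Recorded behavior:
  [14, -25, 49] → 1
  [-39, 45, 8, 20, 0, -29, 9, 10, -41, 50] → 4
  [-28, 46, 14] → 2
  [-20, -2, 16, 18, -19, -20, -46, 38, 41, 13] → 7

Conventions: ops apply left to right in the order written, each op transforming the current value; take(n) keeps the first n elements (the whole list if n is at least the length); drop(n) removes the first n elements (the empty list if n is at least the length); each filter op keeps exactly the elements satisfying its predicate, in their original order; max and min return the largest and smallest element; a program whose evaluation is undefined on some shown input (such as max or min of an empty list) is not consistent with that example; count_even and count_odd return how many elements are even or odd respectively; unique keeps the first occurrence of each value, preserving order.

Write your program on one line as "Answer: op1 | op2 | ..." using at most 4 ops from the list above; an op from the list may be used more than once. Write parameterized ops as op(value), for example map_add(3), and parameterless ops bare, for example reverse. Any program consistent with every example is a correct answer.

sort_asc | sort_desc | drop(1) | count_even

Check, running the answer program on each example:
  [14, -25, 49] -> [-25, 14, 49] -> [49, 14, -25] -> [14, -25] -> 1
  [-39, 45, 8, 20, 0, -29, 9, 10, -41, 50] -> [-41, -39, -29, 0, 8, 9, 10, 20, 45, 50] -> [50, 45, 20, 10, 9, 8, 0, -29, -39, -41] -> [45, 20, 10, 9, 8, 0, -29, -39, -41] -> 4
  [-28, 46, 14] -> [-28, 14, 46] -> [46, 14, -28] -> [14, -28] -> 2
  [-20, -2, 16, 18, -19, -20, -46, 38, 41, 13] -> [-46, -20, -20, -19, -2, 13, 16, 18, 38, 41] -> [41, 38, 18, 16, 13, -2, -19, -20, -20, -46] -> [38, 18, 16, 13, -2, -19, -20, -20, -46] -> 7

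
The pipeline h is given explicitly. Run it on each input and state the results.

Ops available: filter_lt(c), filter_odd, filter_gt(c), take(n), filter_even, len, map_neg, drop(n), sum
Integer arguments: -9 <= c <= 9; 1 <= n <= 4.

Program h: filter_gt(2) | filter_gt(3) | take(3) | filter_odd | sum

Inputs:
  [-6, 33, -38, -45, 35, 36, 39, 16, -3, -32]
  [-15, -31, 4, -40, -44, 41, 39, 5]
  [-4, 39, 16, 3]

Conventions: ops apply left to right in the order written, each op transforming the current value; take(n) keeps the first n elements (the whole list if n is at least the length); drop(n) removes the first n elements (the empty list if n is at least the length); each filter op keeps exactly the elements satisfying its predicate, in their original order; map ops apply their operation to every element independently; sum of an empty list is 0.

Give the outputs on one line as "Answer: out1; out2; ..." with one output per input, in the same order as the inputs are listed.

68; 80; 39

Execution, op by op:
  [-6, 33, -38, -45, 35, 36, 39, 16, -3, -32] -> [33, 35, 36, 39, 16] -> [33, 35, 36, 39, 16] -> [33, 35, 36] -> [33, 35] -> 68
  [-15, -31, 4, -40, -44, 41, 39, 5] -> [4, 41, 39, 5] -> [4, 41, 39, 5] -> [4, 41, 39] -> [41, 39] -> 80
  [-4, 39, 16, 3] -> [39, 16, 3] -> [39, 16] -> [39, 16] -> [39] -> 39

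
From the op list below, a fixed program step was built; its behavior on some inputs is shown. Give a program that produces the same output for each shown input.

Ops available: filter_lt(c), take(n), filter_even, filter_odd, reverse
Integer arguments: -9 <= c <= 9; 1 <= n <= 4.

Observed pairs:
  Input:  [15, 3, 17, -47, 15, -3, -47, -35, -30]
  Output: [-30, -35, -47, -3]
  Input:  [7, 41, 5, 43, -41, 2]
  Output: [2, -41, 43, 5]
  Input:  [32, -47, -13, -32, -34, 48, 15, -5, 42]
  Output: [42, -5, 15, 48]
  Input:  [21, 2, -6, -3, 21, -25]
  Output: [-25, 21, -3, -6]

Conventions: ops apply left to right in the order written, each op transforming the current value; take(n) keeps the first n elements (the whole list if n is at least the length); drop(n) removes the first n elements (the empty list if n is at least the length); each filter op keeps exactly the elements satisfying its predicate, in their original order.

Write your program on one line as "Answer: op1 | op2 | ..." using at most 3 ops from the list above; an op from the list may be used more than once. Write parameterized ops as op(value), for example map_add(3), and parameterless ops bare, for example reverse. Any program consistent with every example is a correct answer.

reverse | take(4)

Check, running the answer program on each example:
  [15, 3, 17, -47, 15, -3, -47, -35, -30] -> [-30, -35, -47, -3, 15, -47, 17, 3, 15] -> [-30, -35, -47, -3]
  [7, 41, 5, 43, -41, 2] -> [2, -41, 43, 5, 41, 7] -> [2, -41, 43, 5]
  [32, -47, -13, -32, -34, 48, 15, -5, 42] -> [42, -5, 15, 48, -34, -32, -13, -47, 32] -> [42, -5, 15, 48]
  [21, 2, -6, -3, 21, -25] -> [-25, 21, -3, -6, 2, 21] -> [-25, 21, -3, -6]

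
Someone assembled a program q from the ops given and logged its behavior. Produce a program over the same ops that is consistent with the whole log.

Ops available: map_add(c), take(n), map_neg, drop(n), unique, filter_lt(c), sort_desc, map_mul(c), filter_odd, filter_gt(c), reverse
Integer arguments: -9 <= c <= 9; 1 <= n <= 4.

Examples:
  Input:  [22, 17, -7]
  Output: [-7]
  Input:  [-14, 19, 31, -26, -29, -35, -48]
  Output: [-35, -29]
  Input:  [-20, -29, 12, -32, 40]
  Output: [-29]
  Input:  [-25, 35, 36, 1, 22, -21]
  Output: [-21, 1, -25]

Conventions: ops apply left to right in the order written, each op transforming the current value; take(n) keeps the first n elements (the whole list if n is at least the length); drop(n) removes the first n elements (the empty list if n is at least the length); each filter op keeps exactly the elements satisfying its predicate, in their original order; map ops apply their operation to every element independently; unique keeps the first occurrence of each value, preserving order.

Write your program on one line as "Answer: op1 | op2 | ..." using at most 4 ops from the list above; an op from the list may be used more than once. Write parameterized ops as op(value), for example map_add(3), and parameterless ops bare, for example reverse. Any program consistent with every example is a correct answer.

reverse | filter_lt(7) | filter_odd

Check, running the answer program on each example:
  [22, 17, -7] -> [-7, 17, 22] -> [-7] -> [-7]
  [-14, 19, 31, -26, -29, -35, -48] -> [-48, -35, -29, -26, 31, 19, -14] -> [-48, -35, -29, -26, -14] -> [-35, -29]
  [-20, -29, 12, -32, 40] -> [40, -32, 12, -29, -20] -> [-32, -29, -20] -> [-29]
  [-25, 35, 36, 1, 22, -21] -> [-21, 22, 1, 36, 35, -25] -> [-21, 1, -25] -> [-21, 1, -25]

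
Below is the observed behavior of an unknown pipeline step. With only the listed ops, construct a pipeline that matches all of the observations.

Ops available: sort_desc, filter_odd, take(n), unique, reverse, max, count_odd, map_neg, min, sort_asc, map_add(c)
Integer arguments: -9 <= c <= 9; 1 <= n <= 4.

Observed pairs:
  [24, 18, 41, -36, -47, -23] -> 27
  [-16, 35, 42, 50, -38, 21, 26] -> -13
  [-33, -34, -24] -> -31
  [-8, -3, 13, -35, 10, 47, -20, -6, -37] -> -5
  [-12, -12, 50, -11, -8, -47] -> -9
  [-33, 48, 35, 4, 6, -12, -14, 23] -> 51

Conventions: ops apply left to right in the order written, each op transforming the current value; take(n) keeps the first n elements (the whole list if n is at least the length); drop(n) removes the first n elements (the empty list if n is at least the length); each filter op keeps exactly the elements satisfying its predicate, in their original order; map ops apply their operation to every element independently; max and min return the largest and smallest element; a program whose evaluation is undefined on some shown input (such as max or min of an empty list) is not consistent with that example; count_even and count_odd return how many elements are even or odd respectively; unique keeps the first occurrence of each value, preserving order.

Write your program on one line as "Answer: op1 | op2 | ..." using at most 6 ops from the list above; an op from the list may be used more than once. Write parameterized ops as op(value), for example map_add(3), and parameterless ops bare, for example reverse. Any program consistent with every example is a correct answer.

take(2) | reverse | map_add(3) | sort_asc | filter_odd | max

Check, running the answer program on each example:
  [24, 18, 41, -36, -47, -23] -> [24, 18] -> [18, 24] -> [21, 27] -> [21, 27] -> [21, 27] -> 27
  [-16, 35, 42, 50, -38, 21, 26] -> [-16, 35] -> [35, -16] -> [38, -13] -> [-13, 38] -> [-13] -> -13
  [-33, -34, -24] -> [-33, -34] -> [-34, -33] -> [-31, -30] -> [-31, -30] -> [-31] -> -31
  [-8, -3, 13, -35, 10, 47, -20, -6, -37] -> [-8, -3] -> [-3, -8] -> [0, -5] -> [-5, 0] -> [-5] -> -5
  [-12, -12, 50, -11, -8, -47] -> [-12, -12] -> [-12, -12] -> [-9, -9] -> [-9, -9] -> [-9, -9] -> -9
  [-33, 48, 35, 4, 6, -12, -14, 23] -> [-33, 48] -> [48, -33] -> [51, -30] -> [-30, 51] -> [51] -> 51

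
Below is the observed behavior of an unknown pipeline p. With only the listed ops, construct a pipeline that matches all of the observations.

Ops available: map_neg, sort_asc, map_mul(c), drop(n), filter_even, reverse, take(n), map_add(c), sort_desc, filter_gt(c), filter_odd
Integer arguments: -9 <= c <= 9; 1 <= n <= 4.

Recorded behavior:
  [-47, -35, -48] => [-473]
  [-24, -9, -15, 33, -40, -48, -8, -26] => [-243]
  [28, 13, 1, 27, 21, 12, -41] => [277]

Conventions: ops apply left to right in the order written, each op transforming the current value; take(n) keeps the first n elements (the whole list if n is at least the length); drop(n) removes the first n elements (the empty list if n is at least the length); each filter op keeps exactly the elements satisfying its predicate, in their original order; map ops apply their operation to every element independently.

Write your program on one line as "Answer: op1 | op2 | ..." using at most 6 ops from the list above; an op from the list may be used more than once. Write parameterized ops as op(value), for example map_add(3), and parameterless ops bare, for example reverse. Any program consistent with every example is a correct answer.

map_mul(2) | take(2) | map_mul(5) | map_add(-3) | take(1)

Check, running the answer program on each example:
  [-47, -35, -48] -> [-94, -70, -96] -> [-94, -70] -> [-470, -350] -> [-473, -353] -> [-473]
  [-24, -9, -15, 33, -40, -48, -8, -26] -> [-48, -18, -30, 66, -80, -96, -16, -52] -> [-48, -18] -> [-240, -90] -> [-243, -93] -> [-243]
  [28, 13, 1, 27, 21, 12, -41] -> [56, 26, 2, 54, 42, 24, -82] -> [56, 26] -> [280, 130] -> [277, 127] -> [277]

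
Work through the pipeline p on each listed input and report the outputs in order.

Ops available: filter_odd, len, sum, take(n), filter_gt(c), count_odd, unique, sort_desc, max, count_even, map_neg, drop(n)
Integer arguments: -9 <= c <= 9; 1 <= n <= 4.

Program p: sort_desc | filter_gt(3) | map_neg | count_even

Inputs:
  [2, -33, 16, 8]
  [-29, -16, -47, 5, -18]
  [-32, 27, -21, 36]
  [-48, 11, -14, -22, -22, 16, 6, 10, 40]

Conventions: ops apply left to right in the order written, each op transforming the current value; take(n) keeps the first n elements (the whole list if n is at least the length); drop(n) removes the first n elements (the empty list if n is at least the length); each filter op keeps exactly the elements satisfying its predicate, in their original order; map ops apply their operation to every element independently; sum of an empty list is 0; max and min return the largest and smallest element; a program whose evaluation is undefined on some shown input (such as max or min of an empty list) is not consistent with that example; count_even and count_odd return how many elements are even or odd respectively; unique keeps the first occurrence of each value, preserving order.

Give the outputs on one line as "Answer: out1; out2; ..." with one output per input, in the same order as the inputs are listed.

2; 0; 1; 4

Execution, op by op:
  [2, -33, 16, 8] -> [16, 8, 2, -33] -> [16, 8] -> [-16, -8] -> 2
  [-29, -16, -47, 5, -18] -> [5, -16, -18, -29, -47] -> [5] -> [-5] -> 0
  [-32, 27, -21, 36] -> [36, 27, -21, -32] -> [36, 27] -> [-36, -27] -> 1
  [-48, 11, -14, -22, -22, 16, 6, 10, 40] -> [40, 16, 11, 10, 6, -14, -22, -22, -48] -> [40, 16, 11, 10, 6] -> [-40, -16, -11, -10, -6] -> 4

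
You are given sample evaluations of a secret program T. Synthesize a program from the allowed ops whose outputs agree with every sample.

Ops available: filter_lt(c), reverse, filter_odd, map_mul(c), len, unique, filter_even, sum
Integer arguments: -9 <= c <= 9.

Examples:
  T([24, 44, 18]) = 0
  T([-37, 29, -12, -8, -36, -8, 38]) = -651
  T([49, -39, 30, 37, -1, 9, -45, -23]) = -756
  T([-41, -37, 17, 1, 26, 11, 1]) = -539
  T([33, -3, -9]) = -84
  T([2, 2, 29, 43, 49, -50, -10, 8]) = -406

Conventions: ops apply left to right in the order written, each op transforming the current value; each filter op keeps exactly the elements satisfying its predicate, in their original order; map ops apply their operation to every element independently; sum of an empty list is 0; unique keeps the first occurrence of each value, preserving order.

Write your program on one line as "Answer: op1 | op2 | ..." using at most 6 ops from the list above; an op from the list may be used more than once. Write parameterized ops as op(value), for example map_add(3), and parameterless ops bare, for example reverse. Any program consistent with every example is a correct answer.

filter_lt(6) | unique | map_mul(7) | reverse | sum

Check, running the answer program on each example:
  [24, 44, 18] -> [] -> [] -> [] -> [] -> 0
  [-37, 29, -12, -8, -36, -8, 38] -> [-37, -12, -8, -36, -8] -> [-37, -12, -8, -36] -> [-259, -84, -56, -252] -> [-252, -56, -84, -259] -> -651
  [49, -39, 30, 37, -1, 9, -45, -23] -> [-39, -1, -45, -23] -> [-39, -1, -45, -23] -> [-273, -7, -315, -161] -> [-161, -315, -7, -273] -> -756
  [-41, -37, 17, 1, 26, 11, 1] -> [-41, -37, 1, 1] -> [-41, -37, 1] -> [-287, -259, 7] -> [7, -259, -287] -> -539
  [33, -3, -9] -> [-3, -9] -> [-3, -9] -> [-21, -63] -> [-63, -21] -> -84
  [2, 2, 29, 43, 49, -50, -10, 8] -> [2, 2, -50, -10] -> [2, -50, -10] -> [14, -350, -70] -> [-70, -350, 14] -> -406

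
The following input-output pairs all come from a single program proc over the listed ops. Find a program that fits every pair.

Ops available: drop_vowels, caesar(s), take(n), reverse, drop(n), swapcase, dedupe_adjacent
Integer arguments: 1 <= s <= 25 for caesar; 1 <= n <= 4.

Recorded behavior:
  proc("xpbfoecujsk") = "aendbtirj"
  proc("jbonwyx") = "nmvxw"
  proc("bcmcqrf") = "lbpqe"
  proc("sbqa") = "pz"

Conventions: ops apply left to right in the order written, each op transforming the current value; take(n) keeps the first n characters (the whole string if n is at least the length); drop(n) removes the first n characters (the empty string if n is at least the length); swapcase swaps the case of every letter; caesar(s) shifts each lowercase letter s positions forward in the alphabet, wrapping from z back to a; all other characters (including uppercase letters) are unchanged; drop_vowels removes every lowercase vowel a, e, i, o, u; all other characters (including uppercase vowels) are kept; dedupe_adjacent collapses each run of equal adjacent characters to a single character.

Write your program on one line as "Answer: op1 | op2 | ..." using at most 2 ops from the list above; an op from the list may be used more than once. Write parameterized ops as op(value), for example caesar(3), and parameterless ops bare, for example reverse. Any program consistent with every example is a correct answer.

caesar(25) | drop(2)

Check, running the answer program on each example:
  "xpbfoecujsk" -> "woaendbtirj" -> "aendbtirj"
  "jbonwyx" -> "ianmvxw" -> "nmvxw"
  "bcmcqrf" -> "ablbpqe" -> "lbpqe"
  "sbqa" -> "rapz" -> "pz"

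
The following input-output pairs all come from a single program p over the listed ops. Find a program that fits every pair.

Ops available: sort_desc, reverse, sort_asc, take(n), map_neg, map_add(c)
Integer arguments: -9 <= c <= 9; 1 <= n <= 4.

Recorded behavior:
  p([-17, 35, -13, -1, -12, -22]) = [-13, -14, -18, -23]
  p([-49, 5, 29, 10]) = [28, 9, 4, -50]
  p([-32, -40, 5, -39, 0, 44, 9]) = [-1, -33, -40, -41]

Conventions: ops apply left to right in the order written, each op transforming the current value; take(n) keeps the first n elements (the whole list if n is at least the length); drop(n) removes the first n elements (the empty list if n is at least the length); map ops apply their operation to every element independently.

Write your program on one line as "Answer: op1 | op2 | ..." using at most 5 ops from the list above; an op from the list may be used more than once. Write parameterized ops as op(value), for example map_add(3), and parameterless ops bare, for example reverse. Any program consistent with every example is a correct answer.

reverse | sort_asc | map_add(-1) | take(4) | sort_desc

Check, running the answer program on each example:
  [-17, 35, -13, -1, -12, -22] -> [-22, -12, -1, -13, 35, -17] -> [-22, -17, -13, -12, -1, 35] -> [-23, -18, -14, -13, -2, 34] -> [-23, -18, -14, -13] -> [-13, -14, -18, -23]
  [-49, 5, 29, 10] -> [10, 29, 5, -49] -> [-49, 5, 10, 29] -> [-50, 4, 9, 28] -> [-50, 4, 9, 28] -> [28, 9, 4, -50]
  [-32, -40, 5, -39, 0, 44, 9] -> [9, 44, 0, -39, 5, -40, -32] -> [-40, -39, -32, 0, 5, 9, 44] -> [-41, -40, -33, -1, 4, 8, 43] -> [-41, -40, -33, -1] -> [-1, -33, -40, -41]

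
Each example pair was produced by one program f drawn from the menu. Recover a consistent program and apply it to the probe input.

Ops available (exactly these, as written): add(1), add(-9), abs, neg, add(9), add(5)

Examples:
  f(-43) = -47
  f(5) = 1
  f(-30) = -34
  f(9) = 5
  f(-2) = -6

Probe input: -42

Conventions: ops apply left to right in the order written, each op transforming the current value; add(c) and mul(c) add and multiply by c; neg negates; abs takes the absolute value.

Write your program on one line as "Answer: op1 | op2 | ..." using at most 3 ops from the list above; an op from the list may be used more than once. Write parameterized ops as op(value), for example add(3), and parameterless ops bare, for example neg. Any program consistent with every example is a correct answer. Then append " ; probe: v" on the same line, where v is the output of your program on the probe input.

add(5) | add(-9) ; probe: -46

Check, running the answer program on each example:
  -43 -> -38 -> -47
  5 -> 10 -> 1
  -30 -> -25 -> -34
  9 -> 14 -> 5
  -2 -> 3 -> -6
  probe: -42 -> -37 -> -46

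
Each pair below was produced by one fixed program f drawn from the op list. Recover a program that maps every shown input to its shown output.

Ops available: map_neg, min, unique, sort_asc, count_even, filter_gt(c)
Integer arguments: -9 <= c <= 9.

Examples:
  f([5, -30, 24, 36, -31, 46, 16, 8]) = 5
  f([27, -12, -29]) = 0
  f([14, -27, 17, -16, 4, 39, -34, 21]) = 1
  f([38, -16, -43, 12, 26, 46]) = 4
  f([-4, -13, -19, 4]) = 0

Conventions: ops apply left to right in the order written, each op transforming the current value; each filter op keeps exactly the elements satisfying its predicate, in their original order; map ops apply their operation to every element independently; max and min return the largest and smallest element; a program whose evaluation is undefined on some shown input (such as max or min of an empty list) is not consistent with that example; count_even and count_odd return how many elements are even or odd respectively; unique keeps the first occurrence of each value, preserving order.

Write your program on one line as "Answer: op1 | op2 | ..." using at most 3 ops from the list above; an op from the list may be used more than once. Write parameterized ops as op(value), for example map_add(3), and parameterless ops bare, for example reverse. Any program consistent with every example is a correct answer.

filter_gt(6) | count_even

Check, running the answer program on each example:
  [5, -30, 24, 36, -31, 46, 16, 8] -> [24, 36, 46, 16, 8] -> 5
  [27, -12, -29] -> [27] -> 0
  [14, -27, 17, -16, 4, 39, -34, 21] -> [14, 17, 39, 21] -> 1
  [38, -16, -43, 12, 26, 46] -> [38, 12, 26, 46] -> 4
  [-4, -13, -19, 4] -> [] -> 0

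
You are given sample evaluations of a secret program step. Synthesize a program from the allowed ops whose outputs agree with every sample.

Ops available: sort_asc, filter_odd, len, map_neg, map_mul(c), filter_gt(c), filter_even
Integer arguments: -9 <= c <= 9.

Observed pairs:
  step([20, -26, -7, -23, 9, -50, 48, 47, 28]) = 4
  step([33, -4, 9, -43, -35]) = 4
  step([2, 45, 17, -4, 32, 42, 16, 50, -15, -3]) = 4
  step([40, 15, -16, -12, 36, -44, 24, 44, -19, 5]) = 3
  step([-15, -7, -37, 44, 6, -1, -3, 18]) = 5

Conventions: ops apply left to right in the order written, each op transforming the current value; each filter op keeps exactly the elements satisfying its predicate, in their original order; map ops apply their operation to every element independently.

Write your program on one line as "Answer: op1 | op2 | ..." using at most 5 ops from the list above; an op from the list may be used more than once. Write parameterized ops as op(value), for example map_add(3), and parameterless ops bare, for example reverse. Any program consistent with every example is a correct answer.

map_neg | filter_odd | map_mul(9) | len

Check, running the answer program on each example:
  [20, -26, -7, -23, 9, -50, 48, 47, 28] -> [-20, 26, 7, 23, -9, 50, -48, -47, -28] -> [7, 23, -9, -47] -> [63, 207, -81, -423] -> 4
  [33, -4, 9, -43, -35] -> [-33, 4, -9, 43, 35] -> [-33, -9, 43, 35] -> [-297, -81, 387, 315] -> 4
  [2, 45, 17, -4, 32, 42, 16, 50, -15, -3] -> [-2, -45, -17, 4, -32, -42, -16, -50, 15, 3] -> [-45, -17, 15, 3] -> [-405, -153, 135, 27] -> 4
  [40, 15, -16, -12, 36, -44, 24, 44, -19, 5] -> [-40, -15, 16, 12, -36, 44, -24, -44, 19, -5] -> [-15, 19, -5] -> [-135, 171, -45] -> 3
  [-15, -7, -37, 44, 6, -1, -3, 18] -> [15, 7, 37, -44, -6, 1, 3, -18] -> [15, 7, 37, 1, 3] -> [135, 63, 333, 9, 27] -> 5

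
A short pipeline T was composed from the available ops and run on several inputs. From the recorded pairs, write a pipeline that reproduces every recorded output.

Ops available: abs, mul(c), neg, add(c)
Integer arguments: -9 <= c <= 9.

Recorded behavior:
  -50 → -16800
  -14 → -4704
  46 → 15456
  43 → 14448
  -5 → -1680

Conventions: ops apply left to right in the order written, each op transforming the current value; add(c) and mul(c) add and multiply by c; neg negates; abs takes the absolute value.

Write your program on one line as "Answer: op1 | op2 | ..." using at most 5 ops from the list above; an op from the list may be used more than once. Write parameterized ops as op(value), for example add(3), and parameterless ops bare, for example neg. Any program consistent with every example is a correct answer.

mul(-7) | mul(-8) | mul(2) | mul(3)

Check, running the answer program on each example:
  -50 -> 350 -> -2800 -> -5600 -> -16800
  -14 -> 98 -> -784 -> -1568 -> -4704
  46 -> -322 -> 2576 -> 5152 -> 15456
  43 -> -301 -> 2408 -> 4816 -> 14448
  -5 -> 35 -> -280 -> -560 -> -1680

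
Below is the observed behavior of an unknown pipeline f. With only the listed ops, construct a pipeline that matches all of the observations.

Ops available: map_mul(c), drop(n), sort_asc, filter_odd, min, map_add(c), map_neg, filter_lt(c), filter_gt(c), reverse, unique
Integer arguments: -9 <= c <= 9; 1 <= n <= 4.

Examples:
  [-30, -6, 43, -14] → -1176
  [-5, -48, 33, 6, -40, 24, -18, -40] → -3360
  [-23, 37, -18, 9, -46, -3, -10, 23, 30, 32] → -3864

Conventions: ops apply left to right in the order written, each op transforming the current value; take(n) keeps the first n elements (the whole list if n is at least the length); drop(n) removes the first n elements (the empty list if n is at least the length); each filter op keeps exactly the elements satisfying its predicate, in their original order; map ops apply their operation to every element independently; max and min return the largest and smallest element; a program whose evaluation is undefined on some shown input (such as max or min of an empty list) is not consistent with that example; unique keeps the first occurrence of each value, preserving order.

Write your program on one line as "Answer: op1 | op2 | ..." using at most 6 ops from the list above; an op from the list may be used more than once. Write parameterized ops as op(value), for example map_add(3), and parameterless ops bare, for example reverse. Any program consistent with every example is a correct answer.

drop(1) | drop(2) | map_mul(-7) | map_mul(-2) | map_mul(6) | min

Check, running the answer program on each example:
  [-30, -6, 43, -14] -> [-6, 43, -14] -> [-14] -> [98] -> [-196] -> [-1176] -> -1176
  [-5, -48, 33, 6, -40, 24, -18, -40] -> [-48, 33, 6, -40, 24, -18, -40] -> [6, -40, 24, -18, -40] -> [-42, 280, -168, 126, 280] -> [84, -560, 336, -252, -560] -> [504, -3360, 2016, -1512, -3360] -> -3360
  [-23, 37, -18, 9, -46, -3, -10, 23, 30, 32] -> [37, -18, 9, -46, -3, -10, 23, 30, 32] -> [9, -46, -3, -10, 23, 30, 32] -> [-63, 322, 21, 70, -161, -210, -224] -> [126, -644, -42, -140, 322, 420, 448] -> [756, -3864, -252, -840, 1932, 2520, 2688] -> -3864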